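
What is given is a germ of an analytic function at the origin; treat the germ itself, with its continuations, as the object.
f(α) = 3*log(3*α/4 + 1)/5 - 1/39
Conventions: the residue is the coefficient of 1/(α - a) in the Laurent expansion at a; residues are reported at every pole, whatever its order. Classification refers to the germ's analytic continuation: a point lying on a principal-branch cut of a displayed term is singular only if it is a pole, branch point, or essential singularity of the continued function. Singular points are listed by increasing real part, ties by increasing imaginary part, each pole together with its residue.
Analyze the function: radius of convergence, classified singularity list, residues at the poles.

Radius of convergence at 0: 4/3.
At -4/3: a logarithmic branch point.

Branch term (3/5)*log(1 - α/(-4/3)): its argument vanishes at α = -4/3, a logarithmic branch point, modulus 4/3.
The radius of convergence is the smallest modulus among the singular points: 4/3.


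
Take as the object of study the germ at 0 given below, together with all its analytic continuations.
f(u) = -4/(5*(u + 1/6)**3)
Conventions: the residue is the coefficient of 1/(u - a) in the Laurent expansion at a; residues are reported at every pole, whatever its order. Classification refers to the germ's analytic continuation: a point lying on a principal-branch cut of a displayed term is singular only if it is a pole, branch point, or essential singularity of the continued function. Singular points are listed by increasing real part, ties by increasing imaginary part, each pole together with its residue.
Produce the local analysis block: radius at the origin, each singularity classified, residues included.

Radius of convergence at 0: 1/6.
At -1/6: a pole of order 3; residue 0.

Denominator factor (u + 1/6)^3: pole of order 3 at -1/6, modulus 1/6.
The radius of convergence is the smallest modulus among the singular points: 1/6.
At the order-3 pole -1/6 set g(u) = (u - (-1/6))^3*f(u) = -4/5.
Order-3 pole: residue = g''(a)/2; g''(-1/6) = 0, so the residue is 0.


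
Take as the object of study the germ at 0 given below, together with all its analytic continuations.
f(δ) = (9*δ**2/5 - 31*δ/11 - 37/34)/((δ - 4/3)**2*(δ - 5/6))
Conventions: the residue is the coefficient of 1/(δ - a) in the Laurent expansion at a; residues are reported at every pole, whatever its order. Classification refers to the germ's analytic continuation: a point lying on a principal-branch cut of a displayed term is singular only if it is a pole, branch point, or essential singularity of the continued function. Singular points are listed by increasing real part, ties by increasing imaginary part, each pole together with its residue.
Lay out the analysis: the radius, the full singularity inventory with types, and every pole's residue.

Denominator factor (δ - 5/6): pole of order 1 at 5/6, modulus 5/6.
Denominator factor (δ - 4/3)^2: pole of order 2 at 4/3, modulus 4/3.
The radius of convergence is the smallest modulus among the singular points: 5/6.
At the order-1 pole 5/6 set g(δ) = (δ - (5/6))*f(δ) = (9*δ**2/5 - 31*δ/11 - 37/34)/(δ - 4/3)**2.
Simple pole: residue = g(a) at a = 5/6, which is -4907/561.
At the order-2 pole 4/3 set g(δ) = (δ - (4/3))^2*f(δ) = (9*δ**2/5 - 31*δ/11 - 37/34)/(δ - 5/6).
Order-2 pole: residue = g'(a); g'(4/3) = 29584/2805, so the residue is 29584/2805.
List the singular points by increasing real part (a conjugate pair: the negative imaginary part first).

Radius of convergence at 0: 5/6.
At 5/6: a pole of order 1; residue -4907/561.
At 4/3: a pole of order 2; residue 29584/2805.


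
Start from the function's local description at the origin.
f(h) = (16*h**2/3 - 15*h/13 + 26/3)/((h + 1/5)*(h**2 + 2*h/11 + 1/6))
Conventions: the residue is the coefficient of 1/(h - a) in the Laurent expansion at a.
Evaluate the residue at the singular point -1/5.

At the order-1 pole -1/5 set g(h) = (h - (-1/5))*f(h) = (16*h**2/3 - 15*h/13 + 26/3)/(h**2 + 2*h/11 + 1/6).
Simple pole: residue = g(a) at a = -1/5, which is 195426/3653.

The residue is 195426/3653.


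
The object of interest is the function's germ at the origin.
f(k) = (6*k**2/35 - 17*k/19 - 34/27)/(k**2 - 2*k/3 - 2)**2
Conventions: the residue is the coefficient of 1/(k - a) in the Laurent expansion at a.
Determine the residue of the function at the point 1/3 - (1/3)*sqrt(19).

The residue is -(34121/960260)*sqrt(19).

The factor k**2 - 2*k/3 - 2 splits as (k - a)(k - a') with a = 1/3 - (1/3)*sqrt(19), a' = 1/3 + (1/3)*sqrt(19). At the order-2 pole a set g(k) = (k - a)^2*f(k) = [6*k**2/35 - 17*k/19 - 34/27] / (k - a')^2.
Order-2 pole: residue = g'(a); g'(1/3 - (1/3)*sqrt(19)) = -(34121/960260)*sqrt(19), so the residue is -(34121/960260)*sqrt(19).


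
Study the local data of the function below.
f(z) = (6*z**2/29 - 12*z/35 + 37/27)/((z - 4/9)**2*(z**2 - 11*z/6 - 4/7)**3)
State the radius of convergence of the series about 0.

Denominator factor (z - 4/9)^2: pole of order 2 at 4/9, modulus 4/9.
Denominator factor (z**2 - 11*z/6 - 4/7)^3: discriminant 1423/252, real irrational roots 11/12 + (1/84)*sqrt(9961) and 11/12 - (1/84)*sqrt(9961); poles of order 3, moduli 11/12 + (1/84)*sqrt(9961) and -11/12 + (1/84)*sqrt(9961).
The radius of convergence is the smallest modulus among the singular points: -11/12 + (1/84)*sqrt(9961).

The radius of convergence is -11/12 + (1/84)*sqrt(9961).


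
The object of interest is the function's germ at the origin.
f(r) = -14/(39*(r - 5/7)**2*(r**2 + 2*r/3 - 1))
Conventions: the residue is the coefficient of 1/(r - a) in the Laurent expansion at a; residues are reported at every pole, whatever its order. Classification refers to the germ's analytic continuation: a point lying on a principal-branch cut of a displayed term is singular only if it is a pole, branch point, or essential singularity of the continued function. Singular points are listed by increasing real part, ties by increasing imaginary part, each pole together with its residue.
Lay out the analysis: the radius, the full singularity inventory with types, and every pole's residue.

Radius of convergence at 0: 5/7.
At -1/3 - (1/3)*sqrt(10): a pole of order 1; residue -26411/13 + (167041/260)*sqrt(10).
At 5/7: a pole of order 2; residue 52822/13.
At -1/3 + (1/3)*sqrt(10): a pole of order 1; residue -26411/13 - (167041/260)*sqrt(10).

Denominator factor (r - 5/7)^2: pole of order 2 at 5/7, modulus 5/7.
Denominator factor (r**2 + 2*r/3 - 1): discriminant 40/9, real irrational roots -1/3 + (1/3)*sqrt(10) and -1/3 - (1/3)*sqrt(10); poles of order 1, moduli -1/3 + (1/3)*sqrt(10) and 1/3 + (1/3)*sqrt(10).
The radius of convergence is the smallest modulus among the singular points: 5/7.
The factor r**2 + 2*r/3 - 1 splits as (r - a)(r - a') with a = -1/3 - (1/3)*sqrt(10), a' = -1/3 + (1/3)*sqrt(10). At the order-1 pole a set g(r) = (r - a)*f(r) = [-14/(39*(r - 5/7)**2)] / (r - a').
Simple pole: residue = g(a) at a = -1/3 - (1/3)*sqrt(10), which is -26411/13 + (167041/260)*sqrt(10).
At the order-2 pole 5/7 set g(r) = (r - (5/7))^2*f(r) = -14/(39*(r**2 + 2*r/3 - 1)).
Order-2 pole: residue = g'(a); g'(5/7) = 52822/13, so the residue is 52822/13.
The factor r**2 + 2*r/3 - 1 splits as (r - a)(r - a') with a = -1/3 + (1/3)*sqrt(10), a' = -1/3 - (1/3)*sqrt(10). At the order-1 pole a set g(r) = (r - a)*f(r) = [-14/(39*(r - 5/7)**2)] / (r - a').
Simple pole: residue = g(a) at a = -1/3 + (1/3)*sqrt(10), which is -26411/13 - (167041/260)*sqrt(10).
List the singular points by increasing real part (a conjugate pair: the negative imaginary part first).


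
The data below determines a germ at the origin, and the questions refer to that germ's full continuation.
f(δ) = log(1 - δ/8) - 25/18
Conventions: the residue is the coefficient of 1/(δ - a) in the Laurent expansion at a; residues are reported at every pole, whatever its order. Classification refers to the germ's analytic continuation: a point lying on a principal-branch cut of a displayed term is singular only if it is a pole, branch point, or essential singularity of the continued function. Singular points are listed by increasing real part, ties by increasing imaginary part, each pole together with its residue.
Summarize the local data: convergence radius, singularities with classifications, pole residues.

Radius of convergence at 0: 8.
At 8: a logarithmic branch point.

Branch term (1)*log(1 - δ/(8)): its argument vanishes at δ = 8, a logarithmic branch point, modulus 8.
The radius of convergence is the smallest modulus among the singular points: 8.


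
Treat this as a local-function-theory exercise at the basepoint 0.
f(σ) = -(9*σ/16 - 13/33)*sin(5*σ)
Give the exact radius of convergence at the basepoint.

The factor -sin(5*σ) is entire and contributes no finite singular point.
The polynomial part has no poles.
No finite singular points: the Taylor series at 0 converges everywhere.

The radius of convergence is infinite.


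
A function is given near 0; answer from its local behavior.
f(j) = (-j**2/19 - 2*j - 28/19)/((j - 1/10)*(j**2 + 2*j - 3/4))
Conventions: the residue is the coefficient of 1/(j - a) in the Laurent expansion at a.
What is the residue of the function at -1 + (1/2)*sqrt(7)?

The factor j**2 + 2*j - 3/4 splits as (j - a)(j - a') with a = -1 + (1/2)*sqrt(7), a' = -1 - (1/2)*sqrt(7). At the order-1 pole a set g(j) = (j - a)*f(j) = [(-j**2/19 - 2*j - 28/19)/(j - 1/10)] / (j - a').
Simple pole: residue = g(a) at a = -1 + (1/2)*sqrt(7), which is -3235/2052 - (11005/14364)*sqrt(7).

The residue is -3235/2052 - (11005/14364)*sqrt(7).


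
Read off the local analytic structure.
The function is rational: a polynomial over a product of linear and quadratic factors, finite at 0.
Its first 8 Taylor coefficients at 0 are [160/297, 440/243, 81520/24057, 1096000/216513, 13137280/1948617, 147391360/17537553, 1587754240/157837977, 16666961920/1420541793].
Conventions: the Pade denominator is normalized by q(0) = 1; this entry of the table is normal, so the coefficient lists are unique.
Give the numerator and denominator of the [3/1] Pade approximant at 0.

The Pade approximant has numerator coefficients [160/297, 24712/22605, 1788992/1831005, 3015392/5493015]; denominator coefficients [1, -41054/30825].

Taylor coefficients needed (read off): a_0 = 160/297, a_1 = 440/243, a_2 = 81520/24057, a_3 = 1096000/216513, a_4 = 13137280/1948617.
Write the denominator as Q(n) = 1 + q1*n. Requiring Q*f - P = O(n^5) with deg P <= 3 kills the coefficients of n^4..n^4 in Q*f:
  n^4: a_4 + q1*a_3 = 0, i.e. 13137280/1948617 + (1096000/216513)*q1 = 0.
Solving this linear system: q1 = -41054/30825.
The numerator is Q*f truncated at degree 3: P0 = a_0 = 160/297; P1 = a_1 + q1*a_0 = 24712/22605; P2 = a_2 + q1*a_1 = 1788992/1831005; P3 = a_3 + q1*a_2 = 3015392/5493015.


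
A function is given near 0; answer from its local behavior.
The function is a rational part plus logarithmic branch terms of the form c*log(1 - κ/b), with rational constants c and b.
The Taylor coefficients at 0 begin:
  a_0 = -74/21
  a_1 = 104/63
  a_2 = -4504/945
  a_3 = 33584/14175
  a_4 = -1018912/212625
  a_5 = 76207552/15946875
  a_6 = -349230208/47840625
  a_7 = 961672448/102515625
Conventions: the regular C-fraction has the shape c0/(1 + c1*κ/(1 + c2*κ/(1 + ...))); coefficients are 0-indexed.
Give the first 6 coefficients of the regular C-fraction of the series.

Taylor coefficients (read off): a_0 = -74/21, a_1 = 104/63, a_2 = -4504/945, a_3 = 33584/14175, a_4 = -1018912/212625, a_5 = 76207552/15946875.
c0 = a_0 = -74/21. Peel one level at a time: if S = 1 + c*κ/S' with S'(0) = 1, then c is the κ-coefficient of S and S' = c*κ/(S - 1).
S_1 = c0/f = 1 + (52/111)*κ + (-7756/6845)*κ^2 + ...; c1 = 52/111.
S_2 = c1*κ/(S_1 - 1) = 1 + (5817/2405)*κ + (5831/845)*κ^2 + ...; c2 = 5817/2405.
S_3 = c2*κ/(S_2 - 1) = 1 + (-30821/10803)*κ + (7173412/17264025)*κ^2 + ...; c3 = -30821/10803.
S_4 = c3*κ/(S_3 - 1) = 1 + (2520388/17305575)*κ + (199505696/1301041875)*κ^2 + ...; c4 = 2520388/17305575.
S_5 = c4*κ/(S_4 - 1) = 1 + (-1062751496/1009366925)*κ + ...; c5 = -1062751496/1009366925.

The regular C-fraction coefficients are [-74/21, 52/111, 5817/2405, -30821/10803, 2520388/17305575, -1062751496/1009366925].


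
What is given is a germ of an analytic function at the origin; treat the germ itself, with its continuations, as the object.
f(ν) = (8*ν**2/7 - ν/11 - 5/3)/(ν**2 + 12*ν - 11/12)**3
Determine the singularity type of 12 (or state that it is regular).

The point is a regular point.

Denominator factors: ν**2 + 12*ν - 11/12 = 3445/12 at ν = 12 — none vanishes.
So the germ continues analytically to 12.


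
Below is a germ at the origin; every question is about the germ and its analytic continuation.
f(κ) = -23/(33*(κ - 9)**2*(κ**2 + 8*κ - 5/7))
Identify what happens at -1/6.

The point is a regular point.

Denominator factors: κ**2 + 8*κ - 5/7 = -509/252 at κ = -1/6; κ - 9 = -55/6 at κ = -1/6 — none vanishes.
So the germ continues analytically to -1/6.


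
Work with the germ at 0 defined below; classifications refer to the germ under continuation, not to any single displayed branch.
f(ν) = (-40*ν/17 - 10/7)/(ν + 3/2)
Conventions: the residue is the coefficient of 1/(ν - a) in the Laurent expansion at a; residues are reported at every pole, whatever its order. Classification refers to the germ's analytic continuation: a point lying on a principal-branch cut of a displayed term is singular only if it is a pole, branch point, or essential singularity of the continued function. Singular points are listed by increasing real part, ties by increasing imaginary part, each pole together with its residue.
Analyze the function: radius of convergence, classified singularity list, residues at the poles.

Denominator factor (ν + 3/2): pole of order 1 at -3/2, modulus 3/2.
The radius of convergence is the smallest modulus among the singular points: 3/2.
At the order-1 pole -3/2 set g(ν) = (ν - (-3/2))*f(ν) = -40*ν/17 - 10/7.
Simple pole: residue = g(a) at a = -3/2, which is 250/119.

Radius of convergence at 0: 3/2.
At -3/2: a pole of order 1; residue 250/119.


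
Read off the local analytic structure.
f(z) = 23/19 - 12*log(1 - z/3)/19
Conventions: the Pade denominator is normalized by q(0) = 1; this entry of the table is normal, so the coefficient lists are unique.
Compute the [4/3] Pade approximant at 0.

Taylor coefficients needed (expand at 0): a_0 = 23/19, a_1 = 4/19, a_2 = 2/57, a_3 = 4/513, a_4 = 1/513, a_5 = 4/7695, a_6 = 2/13851, a_7 = 4/96957.
Write the denominator as Q(z) = 1 + q1*z + q2*z^2 + q3*z^3. Requiring Q*f - P = O(z^8) with deg P <= 4 kills the coefficients of z^5..z^7 in Q*f:
  z^5: a_5 + q1*a_4 + q2*a_3 + q3*a_2 = 0, i.e. 4/7695 + (1/513)*q1 + (4/513)*q2 + (2/57)*q3 = 0.
  z^6: a_6 + q1*a_5 + q2*a_4 + q3*a_3 = 0, i.e. 2/13851 + (4/7695)*q1 + (1/513)*q2 + (4/513)*q3 = 0.
  z^7: a_7 + q1*a_6 + q2*a_5 + q3*a_4 = 0, i.e. 4/96957 + (2/13851)*q1 + (4/7695)*q2 + (1/513)*q3 = 0.
Solving this linear system: q1 = -4/7, q2 = 2/21, q3 = -4/945.
The numerator is Q*f truncated at degree 4: P0 = a_0 = 23/19; P1 = a_1 + q1*a_0 = -64/133; P2 = a_2 + q1*a_1 + q2*a_0 = 4/133; P3 = a_3 + q1*a_2 + q2*a_1 + q3*a_0 = 16/5985; P4 = a_4 + q1*a_3 + q2*a_2 + q3*a_1 = -1/17955.

The Pade approximant has numerator coefficients [23/19, -64/133, 4/133, 16/5985, -1/17955]; denominator coefficients [1, -4/7, 2/21, -4/945].


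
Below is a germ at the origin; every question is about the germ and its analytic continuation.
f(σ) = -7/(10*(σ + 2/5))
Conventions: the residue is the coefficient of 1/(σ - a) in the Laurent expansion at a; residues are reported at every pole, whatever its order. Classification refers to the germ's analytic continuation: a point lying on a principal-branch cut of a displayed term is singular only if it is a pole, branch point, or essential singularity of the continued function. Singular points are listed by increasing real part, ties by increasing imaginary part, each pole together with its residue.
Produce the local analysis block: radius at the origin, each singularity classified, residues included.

Radius of convergence at 0: 2/5.
At -2/5: a pole of order 1; residue -7/10.

Denominator factor (σ + 2/5): pole of order 1 at -2/5, modulus 2/5.
The radius of convergence is the smallest modulus among the singular points: 2/5.
At the order-1 pole -2/5 set g(σ) = (σ - (-2/5))*f(σ) = -7/10.
Simple pole: residue = g(a) at a = -2/5, which is -7/10.


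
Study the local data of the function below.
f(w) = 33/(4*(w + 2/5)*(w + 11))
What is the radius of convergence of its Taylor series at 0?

Denominator factor (w + 2/5): pole of order 1 at -2/5, modulus 2/5.
Denominator factor (w + 11): pole of order 1 at -11, modulus 11.
The radius of convergence is the smallest modulus among the singular points: 2/5.

The radius of convergence is 2/5.


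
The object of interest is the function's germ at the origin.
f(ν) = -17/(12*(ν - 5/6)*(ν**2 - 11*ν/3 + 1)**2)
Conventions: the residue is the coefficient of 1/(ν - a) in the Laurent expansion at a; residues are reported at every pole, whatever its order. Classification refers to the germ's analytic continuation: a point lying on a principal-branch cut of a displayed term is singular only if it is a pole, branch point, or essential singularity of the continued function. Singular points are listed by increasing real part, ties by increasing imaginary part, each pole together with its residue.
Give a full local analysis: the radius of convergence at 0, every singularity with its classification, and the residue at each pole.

Denominator factor (ν - 5/6): pole of order 1 at 5/6, modulus 5/6.
Denominator factor (ν**2 - 11*ν/3 + 1)^2: discriminant 85/9, real irrational roots 11/6 + (1/6)*sqrt(85) and 11/6 - (1/6)*sqrt(85); poles of order 2, moduli 11/6 + (1/6)*sqrt(85) and 11/6 - (1/6)*sqrt(85).
The radius of convergence is the smallest modulus among the singular points: 11/6 - (1/6)*sqrt(85).
The factor ν**2 - 11*ν/3 + 1 splits as (ν - a)(ν - a') with a = 11/6 - (1/6)*sqrt(85), a' = 11/6 + (1/6)*sqrt(85). At the order-2 pole a set g(ν) = (ν - a)^2*f(ν) = [-17/(12*(ν - 5/6))] / (ν - a')^2.
Order-2 pole: residue = g'(a); g'(11/6 - (1/6)*sqrt(85)) = 918/2401 + (35478/1020425)*sqrt(85), so the residue is 918/2401 + (35478/1020425)*sqrt(85).
At the order-1 pole 5/6 set g(ν) = (ν - (5/6))*f(ν) = -17/(12*(ν**2 - 11*ν/3 + 1)**2).
Simple pole: residue = g(a) at a = 5/6, which is -1836/2401.
The factor ν**2 - 11*ν/3 + 1 splits as (ν - a)(ν - a') with a = 11/6 + (1/6)*sqrt(85), a' = 11/6 - (1/6)*sqrt(85). At the order-2 pole a set g(ν) = (ν - a)^2*f(ν) = [-17/(12*(ν - 5/6))] / (ν - a')^2.
Order-2 pole: residue = g'(a); g'(11/6 + (1/6)*sqrt(85)) = 918/2401 - (35478/1020425)*sqrt(85), so the residue is 918/2401 - (35478/1020425)*sqrt(85).
List the singular points by increasing real part (a conjugate pair: the negative imaginary part first).

Radius of convergence at 0: 11/6 - (1/6)*sqrt(85).
At 11/6 - (1/6)*sqrt(85): a pole of order 2; residue 918/2401 + (35478/1020425)*sqrt(85).
At 5/6: a pole of order 1; residue -1836/2401.
At 11/6 + (1/6)*sqrt(85): a pole of order 2; residue 918/2401 - (35478/1020425)*sqrt(85).


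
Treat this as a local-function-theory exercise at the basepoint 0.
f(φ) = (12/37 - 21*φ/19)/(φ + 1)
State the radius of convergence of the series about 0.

The radius of convergence is 1.

Denominator factor (φ + 1): pole of order 1 at -1, modulus 1.
The radius of convergence is the smallest modulus among the singular points: 1.


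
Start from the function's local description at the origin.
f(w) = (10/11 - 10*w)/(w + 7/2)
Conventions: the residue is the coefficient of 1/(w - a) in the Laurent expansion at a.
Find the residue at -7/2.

The residue is 395/11.

At the order-1 pole -7/2 set g(w) = (w - (-7/2))*f(w) = 10/11 - 10*w.
Simple pole: residue = g(a) at a = -7/2, which is 395/11.


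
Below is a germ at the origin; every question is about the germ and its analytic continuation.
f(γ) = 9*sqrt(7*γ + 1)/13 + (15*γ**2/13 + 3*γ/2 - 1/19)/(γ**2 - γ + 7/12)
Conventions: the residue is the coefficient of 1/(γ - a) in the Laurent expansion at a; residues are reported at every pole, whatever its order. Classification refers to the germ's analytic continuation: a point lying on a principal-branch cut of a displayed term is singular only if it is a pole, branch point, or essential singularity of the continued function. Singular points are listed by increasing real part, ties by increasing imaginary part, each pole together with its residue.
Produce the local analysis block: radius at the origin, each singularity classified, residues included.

Denominator factor (γ**2 - γ + 7/12): discriminant -4/3, complex-conjugate roots (1/2) + ((1/3)*sqrt(3))*i and (1/2) - ((1/3)*sqrt(3))*i; poles of order 1, moduli (1/6)*sqrt(21) and (1/6)*sqrt(21).
Branch term (9/13)*sqrt(1 - γ/(-1/7)): its argument vanishes at γ = -1/7, a square-root branch point, modulus 1/7.
The radius of convergence is the smallest modulus among the singular points: 1/7.
The branch term is analytic at (1/2) - ((1/3)*sqrt(3))*i and contributes nothing to the residue; only the rational part matters.
The factor γ**2 - γ + 7/12 splits as (γ - a)(γ - a') with a = (1/2) - ((1/3)*sqrt(3))*i, a' = (1/2) + ((1/3)*sqrt(3))*i. At the order-1 pole a set g(γ) = (γ - a)*(rational part) = [15*γ**2/13 + 3*γ/2 - 1/19] / (γ - a').
Simple pole: residue = g(a) at a = (1/2) - ((1/3)*sqrt(3))*i, which is (69/52) + ((297/988)*sqrt(3))*i.
The branch term is analytic at (1/2) + ((1/3)*sqrt(3))*i and contributes nothing to the residue; only the rational part matters.
The factor γ**2 - γ + 7/12 splits as (γ - a)(γ - a') with a = (1/2) + ((1/3)*sqrt(3))*i, a' = (1/2) - ((1/3)*sqrt(3))*i. At the order-1 pole a set g(γ) = (γ - a)*(rational part) = [15*γ**2/13 + 3*γ/2 - 1/19] / (γ - a').
Simple pole: residue = g(a) at a = (1/2) + ((1/3)*sqrt(3))*i, which is (69/52) - ((297/988)*sqrt(3))*i.
List the singular points by increasing real part (a conjugate pair: the negative imaginary part first).

Radius of convergence at 0: 1/7.
At -1/7: an algebraic (square-root) branch point.
At (1/2) - ((1/3)*sqrt(3))*i: a pole of order 1; residue (69/52) + ((297/988)*sqrt(3))*i.
At (1/2) + ((1/3)*sqrt(3))*i: a pole of order 1; residue (69/52) - ((297/988)*sqrt(3))*i.


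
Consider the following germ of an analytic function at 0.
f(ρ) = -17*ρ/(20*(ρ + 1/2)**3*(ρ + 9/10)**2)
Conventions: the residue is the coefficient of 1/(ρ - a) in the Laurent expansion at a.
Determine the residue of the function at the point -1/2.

At the order-3 pole -1/2 set g(ρ) = (ρ - (-1/2))^3*f(ρ) = -17*ρ/(20*(ρ + 9/10)**2).
Order-3 pole: residue = g''(a)/2; g''(-1/2) = 9775/64, so the residue is 9775/128.

The residue is 9775/128.


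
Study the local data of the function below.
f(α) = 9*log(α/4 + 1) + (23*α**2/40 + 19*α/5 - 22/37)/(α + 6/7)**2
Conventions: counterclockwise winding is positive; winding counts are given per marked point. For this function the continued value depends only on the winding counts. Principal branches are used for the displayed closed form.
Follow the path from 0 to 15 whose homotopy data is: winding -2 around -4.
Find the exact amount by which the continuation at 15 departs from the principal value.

The rational part is single-valued and drops out of the difference; each branch term changes only by its own monodromy.
(9)*log(1 - α/(-4)): each positive loop around -4 adds 2*pi*i to the log, so winding -2 contributes (9)*(-2)*2*pi*i = -(36)*pi*i.
Summing the contributions at α = 15 gives -(36)*pi*i.

Continued minus principal equals -(36)*pi*i.


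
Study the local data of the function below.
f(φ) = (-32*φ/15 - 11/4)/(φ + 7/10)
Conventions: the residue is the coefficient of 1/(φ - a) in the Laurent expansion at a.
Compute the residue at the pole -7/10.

At the order-1 pole -7/10 set g(φ) = (φ - (-7/10))*f(φ) = -32*φ/15 - 11/4.
Simple pole: residue = g(a) at a = -7/10, which is -377/300.

The residue is -377/300.


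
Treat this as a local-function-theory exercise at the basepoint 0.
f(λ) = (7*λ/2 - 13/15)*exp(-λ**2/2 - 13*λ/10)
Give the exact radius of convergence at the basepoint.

The factor exp(-λ**2/2 - 13*λ/10) is entire and contributes no finite singular point.
The polynomial part has no poles.
No finite singular points: the Taylor series at 0 converges everywhere.

The radius of convergence is infinite.


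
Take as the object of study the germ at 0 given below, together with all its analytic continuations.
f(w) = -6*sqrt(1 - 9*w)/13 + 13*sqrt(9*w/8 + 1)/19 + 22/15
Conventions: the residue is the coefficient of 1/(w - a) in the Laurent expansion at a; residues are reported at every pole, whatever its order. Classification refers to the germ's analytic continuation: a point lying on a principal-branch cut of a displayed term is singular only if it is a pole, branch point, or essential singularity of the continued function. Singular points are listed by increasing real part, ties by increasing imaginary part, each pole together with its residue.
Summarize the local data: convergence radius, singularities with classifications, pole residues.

Branch term (13/19)*sqrt(1 - w/(-8/9)): its argument vanishes at w = -8/9, a square-root branch point, modulus 8/9.
Branch term (-6/13)*sqrt(1 - w/(1/9)): its argument vanishes at w = 1/9, a square-root branch point, modulus 1/9.
The radius of convergence is the smallest modulus among the singular points: 1/9.
List the singular points by increasing real part (a conjugate pair: the negative imaginary part first).

Radius of convergence at 0: 1/9.
At -8/9: an algebraic (square-root) branch point.
At 1/9: an algebraic (square-root) branch point.


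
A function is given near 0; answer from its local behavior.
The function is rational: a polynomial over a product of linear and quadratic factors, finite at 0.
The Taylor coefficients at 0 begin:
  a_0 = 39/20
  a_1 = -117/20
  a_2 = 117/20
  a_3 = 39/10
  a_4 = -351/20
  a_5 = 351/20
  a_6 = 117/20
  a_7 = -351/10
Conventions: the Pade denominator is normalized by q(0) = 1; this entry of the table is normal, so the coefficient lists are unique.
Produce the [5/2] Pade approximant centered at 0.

Taylor coefficients needed (read off): a_0 = 39/20, a_1 = -117/20, a_2 = 117/20, a_3 = 39/10, a_4 = -351/20, a_5 = 351/20, a_6 = 117/20, a_7 = -351/10.
Write the denominator as Q(ζ) = 1 + q1*ζ + q2*ζ^2. Requiring Q*f - P = O(ζ^8) with deg P <= 5 kills the coefficients of ζ^6..ζ^7 in Q*f:
  ζ^6: a_6 + q1*a_5 + q2*a_4 = 0, i.e. 117/20 + (351/20)*q1 + (-351/20)*q2 = 0.
  ζ^7: a_7 + q1*a_6 + q2*a_5 = 0, i.e. -351/10 + (117/20)*q1 + (351/20)*q2 = 0.
Solving this linear system: q1 = 5/4, q2 = 19/12.
The numerator is Q*f truncated at degree 5: P0 = a_0 = 39/20; P1 = a_1 + q1*a_0 = -273/80; P2 = a_2 + q1*a_1 + q2*a_0 = 13/8; P3 = a_3 + q1*a_2 + q2*a_1 = 39/20; P4 = a_4 + q1*a_3 + q2*a_2 = -273/80; P5 = a_5 + q1*a_4 + q2*a_3 = 143/80.

The Pade approximant has numerator coefficients [39/20, -273/80, 13/8, 39/20, -273/80, 143/80]; denominator coefficients [1, 5/4, 19/12].


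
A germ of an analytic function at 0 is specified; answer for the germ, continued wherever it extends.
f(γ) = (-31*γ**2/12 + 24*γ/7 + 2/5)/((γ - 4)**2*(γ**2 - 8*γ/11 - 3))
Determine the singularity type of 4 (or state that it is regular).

The denominator factor γ - 4 vanishes at 4 and appears to the power 2; the numerator there equals -2858/105, nonzero, and no other factor vanishes.
Hence a pole whose order is the multiplicity, 2.

The point is a pole of order 2.


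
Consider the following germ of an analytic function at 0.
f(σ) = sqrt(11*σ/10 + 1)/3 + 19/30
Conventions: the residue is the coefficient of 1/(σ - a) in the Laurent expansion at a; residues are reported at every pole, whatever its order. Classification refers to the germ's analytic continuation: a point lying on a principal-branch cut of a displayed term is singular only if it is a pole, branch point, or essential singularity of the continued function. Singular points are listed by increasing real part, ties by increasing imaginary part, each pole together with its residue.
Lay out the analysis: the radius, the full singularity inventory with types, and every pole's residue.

Radius of convergence at 0: 10/11.
At -10/11: an algebraic (square-root) branch point.

Branch term (1/3)*sqrt(1 - σ/(-10/11)): its argument vanishes at σ = -10/11, a square-root branch point, modulus 10/11.
The radius of convergence is the smallest modulus among the singular points: 10/11.


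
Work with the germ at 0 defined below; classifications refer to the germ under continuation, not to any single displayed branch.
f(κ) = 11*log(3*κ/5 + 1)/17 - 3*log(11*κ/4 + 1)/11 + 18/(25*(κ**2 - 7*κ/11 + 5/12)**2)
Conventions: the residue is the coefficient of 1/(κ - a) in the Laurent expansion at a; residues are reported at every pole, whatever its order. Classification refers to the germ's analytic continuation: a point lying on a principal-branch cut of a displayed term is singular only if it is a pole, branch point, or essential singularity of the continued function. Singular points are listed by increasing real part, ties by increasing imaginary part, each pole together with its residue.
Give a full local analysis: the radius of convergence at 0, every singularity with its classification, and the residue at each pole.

Radius of convergence at 0: 4/11.
At -5/3: a logarithmic branch point.
At -4/11: a logarithmic branch point.
At (7/22) - ((1/66)*sqrt(1374))*i: a pole of order 2; residue ((35937/1311025)*sqrt(1374))*i.
At (7/22) + ((1/66)*sqrt(1374))*i: a pole of order 2; residue -((35937/1311025)*sqrt(1374))*i.

Denominator factor (κ**2 - 7*κ/11 + 5/12)^2: discriminant -458/363, complex-conjugate roots (7/22) + ((1/66)*sqrt(1374))*i and (7/22) - ((1/66)*sqrt(1374))*i; poles of order 2, moduli (1/6)*sqrt(15) and (1/6)*sqrt(15).
Branch term (11/17)*log(1 - κ/(-5/3)): its argument vanishes at κ = -5/3, a logarithmic branch point, modulus 5/3.
Branch term (-3/11)*log(1 - κ/(-4/11)): its argument vanishes at κ = -4/11, a logarithmic branch point, modulus 4/11.
The radius of convergence is the smallest modulus among the singular points: 4/11.
The branch terms are analytic at (7/22) - ((1/66)*sqrt(1374))*i and contribute nothing to the residue; only the rational part matters.
The factor κ**2 - 7*κ/11 + 5/12 splits as (κ - a)(κ - a') with a = (7/22) - ((1/66)*sqrt(1374))*i, a' = (7/22) + ((1/66)*sqrt(1374))*i. At the order-2 pole a set g(κ) = (κ - a)^2*(rational part) = [18/25] / (κ - a')^2.
Order-2 pole: residue = g'(a); g'((7/22) - ((1/66)*sqrt(1374))*i) = ((35937/1311025)*sqrt(1374))*i, so the residue is ((35937/1311025)*sqrt(1374))*i.
The branch terms are analytic at (7/22) + ((1/66)*sqrt(1374))*i and contribute nothing to the residue; only the rational part matters.
The factor κ**2 - 7*κ/11 + 5/12 splits as (κ - a)(κ - a') with a = (7/22) + ((1/66)*sqrt(1374))*i, a' = (7/22) - ((1/66)*sqrt(1374))*i. At the order-2 pole a set g(κ) = (κ - a)^2*(rational part) = [18/25] / (κ - a')^2.
Order-2 pole: residue = g'(a); g'((7/22) + ((1/66)*sqrt(1374))*i) = -((35937/1311025)*sqrt(1374))*i, so the residue is -((35937/1311025)*sqrt(1374))*i.
List the singular points by increasing real part (a conjugate pair: the negative imaginary part first).


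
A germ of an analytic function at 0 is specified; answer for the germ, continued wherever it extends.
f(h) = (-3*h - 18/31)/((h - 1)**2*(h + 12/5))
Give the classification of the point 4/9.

The point is a regular point.

Denominator factors: h + 12/5 = 128/45 at h = 4/9; h - 1 = -5/9 at h = 4/9 — none vanishes.
So the germ continues analytically to 4/9.


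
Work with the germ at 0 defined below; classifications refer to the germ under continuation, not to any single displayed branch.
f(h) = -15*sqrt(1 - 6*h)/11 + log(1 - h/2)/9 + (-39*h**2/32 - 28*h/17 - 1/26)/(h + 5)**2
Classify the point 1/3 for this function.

Denominator factors: h + 5 = 16/3 at h = 1/3 — none vanishes.
Branch term sqrt(1 - h/(1/6)): argument at 1/3 is -1, nonzero, so 1/3 is not its branch point (a point on a principal cut is still regular for the continued germ).
Branch term log(1 - h/(2)): argument at 1/3 is 5/6, nonzero, so 1/3 is not its branch point (a point on a principal cut is still regular for the continued germ).
So the germ continues analytically to 1/3.

The point is a regular point.


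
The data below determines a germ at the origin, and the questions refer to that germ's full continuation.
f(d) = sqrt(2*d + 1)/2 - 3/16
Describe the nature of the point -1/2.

The term (1/2)*sqrt(1 - d/(-1/2)) has argument 1 - -1/2/(-1/2) = 0 at -1/2: a square-root (algebraic, two-sheeted) branch point; the remaining terms are analytic or single-valued there.

The point is an algebraic (square-root) branch point.


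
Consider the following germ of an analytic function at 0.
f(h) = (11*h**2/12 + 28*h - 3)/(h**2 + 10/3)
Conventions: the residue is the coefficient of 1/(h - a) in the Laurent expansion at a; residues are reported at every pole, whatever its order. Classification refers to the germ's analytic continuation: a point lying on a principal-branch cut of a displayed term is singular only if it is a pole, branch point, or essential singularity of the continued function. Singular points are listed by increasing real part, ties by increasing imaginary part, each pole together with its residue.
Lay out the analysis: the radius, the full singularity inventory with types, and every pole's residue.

Denominator factor (h**2 + 10/3): discriminant -40/3, complex-conjugate roots ((1/3)*sqrt(30))*i and -((1/3)*sqrt(30))*i; poles of order 1, moduli (1/3)*sqrt(30) and (1/3)*sqrt(30).
The radius of convergence is the smallest modulus among the singular points: (1/3)*sqrt(30).
The factor h**2 + 10/3 splits as (h - a)(h - a') with a = -((1/3)*sqrt(30))*i, a' = ((1/3)*sqrt(30))*i. At the order-1 pole a set g(h) = (h - a)*f(h) = [11*h**2/12 + 28*h - 3] / (h - a').
Simple pole: residue = g(a) at a = -((1/3)*sqrt(30))*i, which is (14) - ((109/360)*sqrt(30))*i.
The factor h**2 + 10/3 splits as (h - a)(h - a') with a = ((1/3)*sqrt(30))*i, a' = -((1/3)*sqrt(30))*i. At the order-1 pole a set g(h) = (h - a)*f(h) = [11*h**2/12 + 28*h - 3] / (h - a').
Simple pole: residue = g(a) at a = ((1/3)*sqrt(30))*i, which is (14) + ((109/360)*sqrt(30))*i.
List the singular points by increasing real part (a conjugate pair: the negative imaginary part first).

Radius of convergence at 0: (1/3)*sqrt(30).
At -((1/3)*sqrt(30))*i: a pole of order 1; residue (14) - ((109/360)*sqrt(30))*i.
At ((1/3)*sqrt(30))*i: a pole of order 1; residue (14) + ((109/360)*sqrt(30))*i.


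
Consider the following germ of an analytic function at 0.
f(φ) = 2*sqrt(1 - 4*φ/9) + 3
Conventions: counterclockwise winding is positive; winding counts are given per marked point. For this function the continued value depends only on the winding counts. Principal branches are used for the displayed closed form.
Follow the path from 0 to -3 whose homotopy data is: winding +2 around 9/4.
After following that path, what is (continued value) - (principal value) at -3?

Continued minus principal equals 0.

The rational part is single-valued and drops out of the difference; each branch term changes only by its own monodromy.
(2)*sqrt(1 - φ/(9/4)): winding +2 is even, the square root returns to the same sheet, contribution 0.
Summing the contributions at φ = -3 gives 0.


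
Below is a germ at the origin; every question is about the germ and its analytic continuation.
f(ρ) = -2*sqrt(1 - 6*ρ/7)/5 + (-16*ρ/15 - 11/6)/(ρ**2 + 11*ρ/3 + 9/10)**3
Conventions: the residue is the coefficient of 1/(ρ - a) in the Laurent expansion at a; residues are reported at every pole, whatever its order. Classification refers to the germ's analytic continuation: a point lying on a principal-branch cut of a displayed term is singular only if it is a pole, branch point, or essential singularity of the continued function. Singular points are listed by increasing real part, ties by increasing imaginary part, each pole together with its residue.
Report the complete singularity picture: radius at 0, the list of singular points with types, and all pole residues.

Radius of convergence at 0: 11/6 - (1/30)*sqrt(2215).
At -11/6 - (1/30)*sqrt(2215): a pole of order 3; residue -(4455/86938307)*sqrt(2215).
At -11/6 + (1/30)*sqrt(2215): a pole of order 3; residue (4455/86938307)*sqrt(2215).
At 7/6: an algebraic (square-root) branch point.

Denominator factor (ρ**2 + 11*ρ/3 + 9/10)^3: discriminant 443/45, real irrational roots -11/6 + (1/30)*sqrt(2215) and -11/6 - (1/30)*sqrt(2215); poles of order 3, moduli 11/6 - (1/30)*sqrt(2215) and 11/6 + (1/30)*sqrt(2215).
Branch term (-2/5)*sqrt(1 - ρ/(7/6)): its argument vanishes at ρ = 7/6, a square-root branch point, modulus 7/6.
The radius of convergence is the smallest modulus among the singular points: 11/6 - (1/30)*sqrt(2215).
The branch term is analytic at -11/6 - (1/30)*sqrt(2215) and contributes nothing to the residue; only the rational part matters.
The factor ρ**2 + 11*ρ/3 + 9/10 splits as (ρ - a)(ρ - a') with a = -11/6 - (1/30)*sqrt(2215), a' = -11/6 + (1/30)*sqrt(2215). At the order-3 pole a set g(ρ) = (ρ - a)^3*(rational part) = [-16*ρ/15 - 11/6] / (ρ - a')^3.
Order-3 pole: residue = g''(a)/2; g''(-11/6 - (1/30)*sqrt(2215)) = -(8910/86938307)*sqrt(2215), so the residue is -(4455/86938307)*sqrt(2215).
The branch term is analytic at -11/6 + (1/30)*sqrt(2215) and contributes nothing to the residue; only the rational part matters.
The factor ρ**2 + 11*ρ/3 + 9/10 splits as (ρ - a)(ρ - a') with a = -11/6 + (1/30)*sqrt(2215), a' = -11/6 - (1/30)*sqrt(2215). At the order-3 pole a set g(ρ) = (ρ - a)^3*(rational part) = [-16*ρ/15 - 11/6] / (ρ - a')^3.
Order-3 pole: residue = g''(a)/2; g''(-11/6 + (1/30)*sqrt(2215)) = (8910/86938307)*sqrt(2215), so the residue is (4455/86938307)*sqrt(2215).
List the singular points by increasing real part (a conjugate pair: the negative imaginary part first).


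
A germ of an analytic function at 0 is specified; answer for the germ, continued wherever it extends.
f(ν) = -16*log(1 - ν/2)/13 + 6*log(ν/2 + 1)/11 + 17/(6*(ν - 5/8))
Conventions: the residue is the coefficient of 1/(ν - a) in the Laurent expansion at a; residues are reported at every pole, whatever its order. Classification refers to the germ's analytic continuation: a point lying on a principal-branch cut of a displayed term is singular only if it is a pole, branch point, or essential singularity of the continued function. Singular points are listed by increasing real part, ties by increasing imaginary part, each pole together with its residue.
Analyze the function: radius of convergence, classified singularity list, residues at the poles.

Denominator factor (ν - 5/8): pole of order 1 at 5/8, modulus 5/8.
Branch term (-16/13)*log(1 - ν/(2)): its argument vanishes at ν = 2, a logarithmic branch point, modulus 2.
Branch term (6/11)*log(1 - ν/(-2)): its argument vanishes at ν = -2, a logarithmic branch point, modulus 2.
The radius of convergence is the smallest modulus among the singular points: 5/8.
The branch terms are analytic at 5/8 and contribute nothing to the residue; only the rational part matters.
At the order-1 pole 5/8 set g(ν) = (ν - (5/8))*(rational part) = 17/6.
Simple pole: residue = g(a) at a = 5/8, which is 17/6.
List the singular points by increasing real part (a conjugate pair: the negative imaginary part first).

Radius of convergence at 0: 5/8.
At -2: a logarithmic branch point.
At 5/8: a pole of order 1; residue 17/6.
At 2: a logarithmic branch point.


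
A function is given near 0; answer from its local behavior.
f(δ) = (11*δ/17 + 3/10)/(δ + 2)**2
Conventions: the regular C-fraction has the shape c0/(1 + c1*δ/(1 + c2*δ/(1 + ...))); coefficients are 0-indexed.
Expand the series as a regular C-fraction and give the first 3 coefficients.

The regular C-fraction coefficients are [3/40, -59/51, 28561/12036].

Taylor coefficients (expand at 0): a_0 = 3/40, a_1 = 59/680, a_2 = -287/2720.
c0 = a_0 = 3/40. Peel one level at a time: if S = 1 + c*δ/S' with S'(0) = 1, then c is the δ-coefficient of S and S' = c*δ/(S - 1).
S_1 = c0/f = 1 + (-59/51)*δ + (28561/10404)*δ^2 + ...; c1 = -59/51.
S_2 = c1*δ/(S_1 - 1) = 1 + (28561/12036)*δ + ...; c2 = 28561/12036.
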